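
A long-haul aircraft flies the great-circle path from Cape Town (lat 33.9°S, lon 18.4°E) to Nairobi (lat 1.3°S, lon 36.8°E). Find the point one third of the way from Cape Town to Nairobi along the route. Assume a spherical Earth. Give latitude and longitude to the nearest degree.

≈ lat 23°S, lon 25°E

Write both endpoints as unit vectors p₁, p₂ with components (cos φ cos λ, cos φ sin λ, sin φ).
The central angle between the endpoints is δ = arccos(p₁·p₂) ≈ 0.643 rad (36.9°).
Interpolate at f = 1/3 with slerp weights a = sin((1−f)δ)/sin δ ≈ 0.693, b = sin(fδ)/sin δ ≈ 0.355.
p = a·p₁ + b·p₂ ≈ (0.830, 0.394, -0.395); φ = arcsin(p_z) ≈ -23.25°, λ = atan2(p_y, p_x) ≈ 25.40°.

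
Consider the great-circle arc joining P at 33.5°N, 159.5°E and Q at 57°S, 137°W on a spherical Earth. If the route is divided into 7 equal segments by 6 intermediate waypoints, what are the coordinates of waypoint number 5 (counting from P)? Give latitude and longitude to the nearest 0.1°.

≈ 33.6°S, 164.7°W

Convert each endpoint to a unit vector on the sphere (x = cos φ cos λ, y = cos φ sin λ, z = sin φ).
The central angle between the endpoints is δ = arccos(p₁·p₂) ≈ 1.834 rad (105.1°).
Interpolate at f = 5/7 with slerp weights a = sin((1−f)δ)/sin δ ≈ 0.518, b = sin(fδ)/sin δ ≈ 1.001.
p = a·p₁ + b·p₂ ≈ (-0.803, -0.220, -0.553); φ = arcsin(p_z) ≈ -33.59°, λ = atan2(p_y, p_x) ≈ -164.66°.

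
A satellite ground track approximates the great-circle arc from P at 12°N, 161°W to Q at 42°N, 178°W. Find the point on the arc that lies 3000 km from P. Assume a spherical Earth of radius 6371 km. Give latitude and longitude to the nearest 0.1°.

Convert each endpoint to a unit vector on the sphere (x = cos φ cos λ, y = cos φ sin λ, z = sin φ).
The central angle between the endpoints is δ = arccos(p₁·p₂) ≈ 0.584 rad (33.5°). The total great-circle distance is δ·R ≈ 0.584 × 6371 ≈ 3721 km, so the target fraction is f = 3000/3721 ≈ 0.806.
Interpolate at f ≈ 0.806 with slerp weights a = sin((1−f)δ)/sin δ ≈ 0.205, b = sin(fδ)/sin δ ≈ 0.823.
p = a·p₁ + b·p₂ ≈ (-0.800, -0.087, 0.593); φ = arcsin(p_z) ≈ 36.38°, λ = atan2(p_y, p_x) ≈ -173.83°.

≈ 36.4°N, 173.8°W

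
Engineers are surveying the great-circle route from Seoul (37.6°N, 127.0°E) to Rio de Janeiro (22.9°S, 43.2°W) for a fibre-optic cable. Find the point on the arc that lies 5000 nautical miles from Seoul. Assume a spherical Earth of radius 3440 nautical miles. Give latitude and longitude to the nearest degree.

≈ 47°N, 1°W

Convert each endpoint to a unit vector on the sphere (x = cos φ cos λ, y = cos φ sin λ, z = sin φ).
The central angle between the endpoints is δ = arccos(p₁·p₂) ≈ 2.846 rad (163.1°). The total great-circle distance is δ·R ≈ 2.846 × 3440 ≈ 9790 nmi, so the target fraction is f = 5000/9790 ≈ 0.511.
Interpolate at f ≈ 0.511 with slerp weights a = sin((1−f)δ)/sin δ ≈ 3.378, b = sin(fδ)/sin δ ≈ 3.409.
p = a·p₁ + b·p₂ ≈ (0.678, -0.012, 0.735); φ = arcsin(p_z) ≈ 47.27°, λ = atan2(p_y, p_x) ≈ -1.03°.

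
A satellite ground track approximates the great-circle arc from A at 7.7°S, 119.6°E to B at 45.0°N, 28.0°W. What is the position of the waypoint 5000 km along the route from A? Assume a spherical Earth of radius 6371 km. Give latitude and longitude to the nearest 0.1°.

Write both endpoints as unit vectors p₁, p₂ with components (cos φ cos λ, cos φ sin λ, sin φ).
The central angle between the endpoints is δ = arccos(p₁·p₂) ≈ 2.327 rad (133.3°). The total great-circle distance is δ·R ≈ 2.327 × 6371 ≈ 14827 km, so the target fraction is f = 5000/14827 ≈ 0.337.
Interpolate at f ≈ 0.337 with slerp weights a = sin((1−f)δ)/sin δ ≈ 1.375, b = sin(fδ)/sin δ ≈ 0.972.
p = a·p₁ + b·p₂ ≈ (-0.066, 0.862, 0.503); φ = arcsin(p_z) ≈ 30.20°, λ = atan2(p_y, p_x) ≈ 94.39°.

≈ 30.2°N, 94.4°E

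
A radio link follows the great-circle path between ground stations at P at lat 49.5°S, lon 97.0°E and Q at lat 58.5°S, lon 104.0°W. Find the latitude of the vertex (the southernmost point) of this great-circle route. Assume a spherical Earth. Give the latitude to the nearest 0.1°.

The great circle lies in the plane with unit normal n̂ = (p₁ × p₂)/|p₁ × p₂|.
Here n̂_z ≈ +0.129; the vertex latitude is φ_max = arccos|n̂_z| ≈ 82.6°.
Check via Clairaut: cos φ_max = |cos φ₁| · sin C = cos(49.5°)·sin(168.6°) ≈ 0.129, again giving ≈ 82.6°.

≈ 82.6°S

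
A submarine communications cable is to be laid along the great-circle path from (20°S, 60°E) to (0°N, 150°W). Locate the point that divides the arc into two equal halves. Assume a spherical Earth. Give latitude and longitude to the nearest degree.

The haversine formula gives a central angle δ ≈ 2.521 rad (144.5°) between the endpoints.
Interpolate at f = 1/2 with slerp weights a = sin((1−f)δ)/sin δ ≈ 1.639, b = sin(fδ)/sin δ ≈ 1.639.
p = a·p₁ + b·p₂ ≈ (-0.649, 0.514, -0.560); φ = arcsin(p_z) ≈ -34.09°, λ = atan2(p_y, p_x) ≈ 141.62°.

≈ (34°S, 142°E)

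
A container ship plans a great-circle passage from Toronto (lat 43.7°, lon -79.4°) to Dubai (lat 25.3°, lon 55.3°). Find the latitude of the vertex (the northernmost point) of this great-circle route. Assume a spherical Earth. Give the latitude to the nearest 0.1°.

The great circle lies in the plane with unit normal n̂ = (p₁ × p₂)/|p₁ × p₂|.
Here n̂_z ≈ +0.471; the vertex latitude is φ_max = arccos|n̂_z| ≈ 61.9°.
Check via Clairaut: cos φ_max = |cos φ₁| · sin C = cos(43.7°)·sin(40.7°) ≈ 0.471, again giving ≈ 61.9°.

≈ 61.9°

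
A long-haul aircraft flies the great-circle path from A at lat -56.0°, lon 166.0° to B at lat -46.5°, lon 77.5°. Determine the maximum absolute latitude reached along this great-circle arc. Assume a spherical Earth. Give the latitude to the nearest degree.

The great circle lies in the plane with unit normal n̂ = (p₁ × p₂)/|p₁ × p₂|.
Here n̂_z ≈ -0.486; the vertex latitude is φ_max = arccos|n̂_z| ≈ 60.9°.

≈ -61°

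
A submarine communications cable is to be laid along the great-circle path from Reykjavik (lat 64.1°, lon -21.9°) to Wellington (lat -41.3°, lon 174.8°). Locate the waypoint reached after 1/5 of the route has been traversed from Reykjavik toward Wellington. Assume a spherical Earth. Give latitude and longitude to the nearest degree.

Write both endpoints as unit vectors p₁, p₂ with components (cos φ cos λ, cos φ sin λ, sin φ).
The central angle between the endpoints is δ = arccos(p₁·p₂) ≈ 2.709 rad (155.2°).
Interpolate at f = 1/5 with slerp weights a = sin((1−f)δ)/sin δ ≈ 1.975, b = sin(fδ)/sin δ ≈ 1.231.
p = a·p₁ + b·p₂ ≈ (-0.121, -0.238, 0.964); φ = arcsin(p_z) ≈ 74.53°, λ = atan2(p_y, p_x) ≈ -116.92°.

≈ lat 75°, lon -117°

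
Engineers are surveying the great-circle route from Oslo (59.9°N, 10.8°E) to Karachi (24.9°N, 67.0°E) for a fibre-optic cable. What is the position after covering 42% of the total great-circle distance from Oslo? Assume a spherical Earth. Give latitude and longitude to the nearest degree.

≈ 49°N, 43°E

Convert each endpoint to a unit vector on the sphere (x = cos φ cos λ, y = cos φ sin λ, z = sin φ).
The central angle between the endpoints is δ = arccos(p₁·p₂) ≈ 0.905 rad (51.9°).
Interpolate at f = 0.42 with slerp weights a = sin((1−f)δ)/sin δ ≈ 0.637, b = sin(fδ)/sin δ ≈ 0.472.
p = a·p₁ + b·p₂ ≈ (0.481, 0.454, 0.750); φ = arcsin(p_z) ≈ 48.59°, λ = atan2(p_y, p_x) ≈ 43.33°.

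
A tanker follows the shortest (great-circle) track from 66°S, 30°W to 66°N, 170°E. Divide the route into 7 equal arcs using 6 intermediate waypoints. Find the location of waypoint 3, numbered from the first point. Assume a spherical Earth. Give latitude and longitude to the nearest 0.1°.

≈ 11.2°S, 105.0°W

The haversine formula gives a central angle δ ≈ 3.000 rad (171.9°) between the endpoints.
Interpolate at f = 3/7 with slerp weights a = sin((1−f)δ)/sin δ ≈ 7.024, b = sin(fδ)/sin δ ≈ 6.811.
p = a·p₁ + b·p₂ ≈ (-0.254, -0.947, -0.195); φ = arcsin(p_z) ≈ -11.23°, λ = atan2(p_y, p_x) ≈ -105.01°.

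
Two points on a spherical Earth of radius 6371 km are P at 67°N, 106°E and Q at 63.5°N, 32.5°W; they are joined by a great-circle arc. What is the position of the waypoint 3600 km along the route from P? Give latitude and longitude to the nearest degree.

Write both endpoints as unit vectors p₁, p₂ with components (cos φ cos λ, cos φ sin λ, sin φ).
The central angle between the endpoints is δ = arccos(p₁·p₂) ≈ 0.805 rad (46.1°). The total great-circle distance is δ·R ≈ 0.805 × 6371 ≈ 5128 km, so the target fraction is f = 3600/5128 ≈ 0.702.
Interpolate at f ≈ 0.702 with slerp weights a = sin((1−f)δ)/sin δ ≈ 0.330, b = sin(fδ)/sin δ ≈ 0.743.
p = a·p₁ + b·p₂ ≈ (0.244, -0.054, 0.968); φ = arcsin(p_z) ≈ 75.52°, λ = atan2(p_y, p_x) ≈ -12.55°.

≈ 76°N, 13°W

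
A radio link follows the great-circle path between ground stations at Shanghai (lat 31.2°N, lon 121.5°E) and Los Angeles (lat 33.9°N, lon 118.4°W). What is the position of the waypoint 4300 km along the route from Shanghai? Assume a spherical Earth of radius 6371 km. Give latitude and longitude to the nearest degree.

≈ lat 51°N, lon 167°E

The haversine formula gives a central angle δ ≈ 1.638 rad (93.8°) between the endpoints. The total great-circle distance is δ·R ≈ 1.638 × 6371 ≈ 10436 km, so the target fraction is f = 4300/10436 ≈ 0.412.
Interpolate at f ≈ 0.412 with slerp weights a = sin((1−f)δ)/sin δ ≈ 0.823, b = sin(fδ)/sin δ ≈ 0.626.
p = a·p₁ + b·p₂ ≈ (-0.615, 0.143, 0.776); φ = arcsin(p_z) ≈ 50.85°, λ = atan2(p_y, p_x) ≈ 166.92°.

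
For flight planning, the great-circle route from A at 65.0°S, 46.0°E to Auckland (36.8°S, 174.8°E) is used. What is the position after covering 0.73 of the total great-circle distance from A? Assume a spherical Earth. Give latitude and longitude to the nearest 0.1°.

The haversine formula gives a central angle δ ≈ 1.234 rad (70.7°) between the endpoints.
Interpolate at f = 0.73 with slerp weights a = sin((1−f)δ)/sin δ ≈ 0.346, b = sin(fδ)/sin δ ≈ 0.830.
p = a·p₁ + b·p₂ ≈ (-0.560, 0.166, -0.811); φ = arcsin(p_z) ≈ -54.24°, λ = atan2(p_y, p_x) ≈ 163.54°.

≈ 54.2°S, 163.5°E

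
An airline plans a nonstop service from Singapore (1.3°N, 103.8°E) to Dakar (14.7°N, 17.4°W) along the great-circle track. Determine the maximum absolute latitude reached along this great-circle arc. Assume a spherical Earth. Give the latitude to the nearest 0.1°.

≈ 17.8°N

The great circle lies in the plane with unit normal n̂ = (p₁ × p₂)/|p₁ × p₂|.
Here n̂_z ≈ -0.952; the vertex latitude is φ_max = arccos|n̂_z| ≈ 17.8°.
Check via Clairaut: cos φ_max = |cos φ₁| · sin C = cos(1.3°)·sin(72.2°) ≈ 0.952, again giving ≈ 17.8°.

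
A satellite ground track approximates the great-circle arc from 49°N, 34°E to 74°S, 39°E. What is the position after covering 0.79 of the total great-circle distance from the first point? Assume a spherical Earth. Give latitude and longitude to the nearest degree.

Convert each endpoint to a unit vector on the sphere (x = cos φ cos λ, y = cos φ sin λ, z = sin φ).
The central angle between the endpoints is δ = arccos(p₁·p₂) ≈ 2.148 rad (123.0°).
Interpolate at f = 0.79 with slerp weights a = sin((1−f)δ)/sin δ ≈ 0.520, b = sin(fδ)/sin δ ≈ 1.184.
p = a·p₁ + b·p₂ ≈ (0.536, 0.396, -0.745); φ = arcsin(p_z) ≈ -48.18°, λ = atan2(p_y, p_x) ≈ 36.44°.

≈ 48°S, 36°E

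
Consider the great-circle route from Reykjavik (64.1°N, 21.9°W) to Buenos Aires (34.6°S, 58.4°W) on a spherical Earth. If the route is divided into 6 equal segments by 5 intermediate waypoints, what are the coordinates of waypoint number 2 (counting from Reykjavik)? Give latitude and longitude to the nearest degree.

≈ 32°N, 41°W

Convert each endpoint to a unit vector on the sphere (x = cos φ cos λ, y = cos φ sin λ, z = sin φ).
The central angle between the endpoints is δ = arccos(p₁·p₂) ≈ 1.794 rad (102.8°).
Interpolate at f = 2/6 with slerp weights a = sin((1−f)δ)/sin δ ≈ 0.954, b = sin(fδ)/sin δ ≈ 0.577.
p = a·p₁ + b·p₂ ≈ (0.636, -0.560, 0.531); φ = arcsin(p_z) ≈ 32.05°, λ = atan2(p_y, p_x) ≈ -41.39°.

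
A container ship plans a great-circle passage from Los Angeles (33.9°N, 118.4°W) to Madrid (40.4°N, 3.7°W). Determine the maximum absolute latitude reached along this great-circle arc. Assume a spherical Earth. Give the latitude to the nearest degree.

The great circle lies in the plane with unit normal n̂ = (p₁ × p₂)/|p₁ × p₂|.
Here n̂_z ≈ +0.577; the vertex latitude is φ_max = arccos|n̂_z| ≈ 54.8°.
Check via Clairaut: cos φ_max = |cos φ₁| · sin C = cos(33.9°)·sin(44.0°) ≈ 0.577, again giving ≈ 54.8°.

≈ 55°N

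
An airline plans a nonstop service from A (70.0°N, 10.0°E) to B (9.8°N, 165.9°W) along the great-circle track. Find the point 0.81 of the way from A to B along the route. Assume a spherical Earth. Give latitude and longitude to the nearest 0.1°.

≈ (28.8°N, 165.4°W)

Convert each endpoint to a unit vector on the sphere (x = cos φ cos λ, y = cos φ sin λ, z = sin φ).
The central angle between the endpoints is δ = arccos(p₁·p₂) ≈ 1.748 rad (100.1°).
Interpolate at f = 0.81 with slerp weights a = sin((1−f)δ)/sin δ ≈ 0.331, b = sin(fδ)/sin δ ≈ 1.004.
p = a·p₁ + b·p₂ ≈ (-0.848, -0.221, 0.482); φ = arcsin(p_z) ≈ 28.82°, λ = atan2(p_y, p_x) ≈ -165.37°.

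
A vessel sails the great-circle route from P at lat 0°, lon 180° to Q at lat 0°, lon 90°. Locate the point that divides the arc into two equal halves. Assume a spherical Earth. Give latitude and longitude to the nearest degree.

Convert each endpoint to a unit vector on the sphere (x = cos φ cos λ, y = cos φ sin λ, z = sin φ).
The central angle between the endpoints is δ = arccos(p₁·p₂) ≈ 1.571 rad (90.0°).
Interpolate at f = 1/2 with slerp weights a = sin((1−f)δ)/sin δ ≈ 0.707, b = sin(fδ)/sin δ ≈ 0.707.
p = a·p₁ + b·p₂ ≈ (-0.707, 0.707, 0.000); φ = arcsin(p_z) ≈ 0.00°, λ = atan2(p_y, p_x) ≈ 135.00°.

≈ lat 0°, lon 135°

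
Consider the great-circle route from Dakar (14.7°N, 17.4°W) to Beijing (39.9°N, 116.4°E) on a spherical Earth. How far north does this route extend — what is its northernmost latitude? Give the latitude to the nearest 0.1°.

≈ 55.1°N

The great circle lies in the plane with unit normal n̂ = (p₁ × p₂)/|p₁ × p₂|.
Here n̂_z ≈ +0.572; the vertex latitude is φ_max = arccos|n̂_z| ≈ 55.1°.
Check via Clairaut: cos φ_max = |cos φ₁| · sin C = cos(14.7°)·sin(36.2°) ≈ 0.572, again giving ≈ 55.1°.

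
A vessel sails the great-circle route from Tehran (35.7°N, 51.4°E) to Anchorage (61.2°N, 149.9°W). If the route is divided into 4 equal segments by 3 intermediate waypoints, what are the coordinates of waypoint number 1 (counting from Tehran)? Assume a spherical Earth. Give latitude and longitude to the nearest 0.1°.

Write both endpoints as unit vectors p₁, p₂ with components (cos φ cos λ, cos φ sin λ, sin φ).
The central angle between the endpoints is δ = arccos(p₁·p₂) ≈ 1.423 rad (81.6°).
Interpolate at f = 1/4 with slerp weights a = sin((1−f)δ)/sin δ ≈ 0.886, b = sin(fδ)/sin δ ≈ 0.352.
p = a·p₁ + b·p₂ ≈ (0.302, 0.477, 0.825); φ = arcsin(p_z) ≈ 55.63°, λ = atan2(p_y, p_x) ≈ 57.67°.

≈ 55.6°N, 57.7°E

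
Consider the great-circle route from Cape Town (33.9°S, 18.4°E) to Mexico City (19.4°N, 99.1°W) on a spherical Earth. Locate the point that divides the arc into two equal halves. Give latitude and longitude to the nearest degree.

≈ (14°S, 46°W)

The haversine formula gives a central angle δ ≈ 2.149 rad (123.1°) between the endpoints.
Interpolate at f = 1/2 with slerp weights a = sin((1−f)δ)/sin δ ≈ 1.050, b = sin(fδ)/sin δ ≈ 1.050.
p = a·p₁ + b·p₂ ≈ (0.671, -0.703, -0.237); φ = arcsin(p_z) ≈ -13.71°, λ = atan2(p_y, p_x) ≈ -46.36°.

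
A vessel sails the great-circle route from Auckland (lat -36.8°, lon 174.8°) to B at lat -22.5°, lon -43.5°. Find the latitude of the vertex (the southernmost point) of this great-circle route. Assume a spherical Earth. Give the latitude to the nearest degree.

The great circle lies in the plane with unit normal n̂ = (p₁ × p₂)/|p₁ × p₂|.
Here n̂_z ≈ +0.490; the vertex latitude is φ_max = arccos|n̂_z| ≈ 60.7°.
Check via Clairaut: cos φ_max = |cos φ₁| · sin C = cos(36.8°)·sin(142.3°) ≈ 0.490, again giving ≈ 60.7°.

≈ -61°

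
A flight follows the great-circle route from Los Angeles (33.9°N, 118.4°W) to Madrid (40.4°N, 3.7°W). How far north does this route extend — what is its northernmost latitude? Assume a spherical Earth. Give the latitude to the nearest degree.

The great circle lies in the plane with unit normal n̂ = (p₁ × p₂)/|p₁ × p₂|.
Here n̂_z ≈ +0.577; the vertex latitude is φ_max = arccos|n̂_z| ≈ 54.8°.

≈ 55°N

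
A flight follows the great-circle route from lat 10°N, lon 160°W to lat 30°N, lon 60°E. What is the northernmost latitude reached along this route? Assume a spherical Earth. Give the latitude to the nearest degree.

The great circle lies in the plane with unit normal n̂ = (p₁ × p₂)/|p₁ × p₂|.
Here n̂_z ≈ -0.665; the vertex latitude is φ_max = arccos|n̂_z| ≈ 48.3°.
Check via Clairaut: cos φ_max = |cos φ₁| · sin C = cos(10.0°)·sin(42.5°) ≈ 0.665, again giving ≈ 48.3°.

≈ 48°N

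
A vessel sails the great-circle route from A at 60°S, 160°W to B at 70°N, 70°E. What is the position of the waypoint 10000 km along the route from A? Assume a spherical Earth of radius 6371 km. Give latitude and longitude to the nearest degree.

Convert each endpoint to a unit vector on the sphere (x = cos φ cos λ, y = cos φ sin λ, z = sin φ).
The central angle between the endpoints is δ = arccos(p₁·p₂) ≈ 2.748 rad (157.5°). The total great-circle distance is δ·R ≈ 2.748 × 6371 ≈ 17511 km, so the target fraction is f = 10000/17511 ≈ 0.571.
Interpolate at f ≈ 0.571 with slerp weights a = sin((1−f)δ)/sin δ ≈ 2.413, b = sin(fδ)/sin δ ≈ 2.611.
p = a·p₁ + b·p₂ ≈ (-0.828, 0.426, 0.364); φ = arcsin(p_z) ≈ 21.33°, λ = atan2(p_y, p_x) ≈ 152.76°.

≈ 21°N, 153°E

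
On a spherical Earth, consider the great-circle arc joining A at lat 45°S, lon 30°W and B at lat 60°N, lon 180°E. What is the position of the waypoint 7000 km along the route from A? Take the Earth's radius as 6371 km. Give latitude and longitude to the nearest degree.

≈ lat 10°N, lon 65°W

The haversine formula gives a central angle δ ≈ 2.735 rad (156.7°) between the endpoints. The total great-circle distance is δ·R ≈ 2.735 × 6371 ≈ 17426 km, so the target fraction is f = 7000/17426 ≈ 0.402.
Interpolate at f ≈ 0.402 with slerp weights a = sin((1−f)δ)/sin δ ≈ 2.524, b = sin(fδ)/sin δ ≈ 2.253.
p = a·p₁ + b·p₂ ≈ (0.419, -0.892, 0.166); φ = arcsin(p_z) ≈ 9.57°, λ = atan2(p_y, p_x) ≈ -64.84°.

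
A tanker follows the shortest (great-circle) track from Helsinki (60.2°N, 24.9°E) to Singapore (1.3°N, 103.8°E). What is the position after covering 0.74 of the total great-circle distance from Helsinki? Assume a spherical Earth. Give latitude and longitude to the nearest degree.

Convert each endpoint to a unit vector on the sphere (x = cos φ cos λ, y = cos φ sin λ, z = sin φ).
The central angle between the endpoints is δ = arccos(p₁·p₂) ≈ 1.455 rad (83.4°).
Interpolate at f = 0.74 with slerp weights a = sin((1−f)δ)/sin δ ≈ 0.372, b = sin(fδ)/sin δ ≈ 0.886.
p = a·p₁ + b·p₂ ≈ (-0.044, 0.938, 0.343); φ = arcsin(p_z) ≈ 20.05°, λ = atan2(p_y, p_x) ≈ 92.67°.

≈ 20°N, 93°E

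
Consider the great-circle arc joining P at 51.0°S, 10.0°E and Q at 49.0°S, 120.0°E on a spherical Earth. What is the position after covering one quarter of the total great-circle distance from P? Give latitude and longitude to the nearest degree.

Convert each endpoint to a unit vector on the sphere (x = cos φ cos λ, y = cos φ sin λ, z = sin φ).
The central angle between the endpoints is δ = arccos(p₁·p₂) ≈ 1.109 rad (63.6°).
Interpolate at f = 1/4 with slerp weights a = sin((1−f)δ)/sin δ ≈ 0.826, b = sin(fδ)/sin δ ≈ 0.306.
p = a·p₁ + b·p₂ ≈ (0.411, 0.264, -0.872); φ = arcsin(p_z) ≈ -60.74°, λ = atan2(p_y, p_x) ≈ 32.68°.

≈ 61°S, 33°E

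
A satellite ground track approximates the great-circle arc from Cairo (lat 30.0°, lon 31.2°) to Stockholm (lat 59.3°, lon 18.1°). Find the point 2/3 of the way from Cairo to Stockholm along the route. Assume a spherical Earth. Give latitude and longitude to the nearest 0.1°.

≈ lat 49.7°, lon 24.2°

The haversine formula gives a central angle δ ≈ 0.534 rad (30.6°) between the endpoints.
Interpolate at f = 2/3 with slerp weights a = sin((1−f)δ)/sin δ ≈ 0.348, b = sin(fδ)/sin δ ≈ 0.685.
p = a·p₁ + b·p₂ ≈ (0.590, 0.265, 0.763); φ = arcsin(p_z) ≈ 49.71°, λ = atan2(p_y, p_x) ≈ 24.16°.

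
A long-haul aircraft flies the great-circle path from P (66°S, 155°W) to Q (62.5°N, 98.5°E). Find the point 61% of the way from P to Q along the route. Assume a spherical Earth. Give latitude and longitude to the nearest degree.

Convert each endpoint to a unit vector on the sphere (x = cos φ cos λ, y = cos φ sin λ, z = sin φ).
The central angle between the endpoints is δ = arccos(p₁·p₂) ≈ 2.613 rad (149.7°).
Interpolate at f = 0.61 with slerp weights a = sin((1−f)δ)/sin δ ≈ 1.690, b = sin(fδ)/sin δ ≈ 1.983.
p = a·p₁ + b·p₂ ≈ (-0.758, 0.615, 0.216); φ = arcsin(p_z) ≈ 12.46°, λ = atan2(p_y, p_x) ≈ 140.94°.

≈ (12°N, 141°E)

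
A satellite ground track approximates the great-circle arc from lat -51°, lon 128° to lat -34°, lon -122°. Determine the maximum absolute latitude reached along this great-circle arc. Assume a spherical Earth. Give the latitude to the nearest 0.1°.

The great circle lies in the plane with unit normal n̂ = (p₁ × p₂)/|p₁ × p₂|.
Here n̂_z ≈ +0.507; the vertex latitude is φ_max = arccos|n̂_z| ≈ 59.5°.
Check via Clairaut: cos φ_max = |cos φ₁| · sin C = cos(51.0°)·sin(126.3°) ≈ 0.507, again giving ≈ 59.5°.

≈ -59.5°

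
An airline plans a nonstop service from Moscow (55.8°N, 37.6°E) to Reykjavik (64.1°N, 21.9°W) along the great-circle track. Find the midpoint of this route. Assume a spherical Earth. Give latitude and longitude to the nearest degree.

Write both endpoints as unit vectors p₁, p₂ with components (cos φ cos λ, cos φ sin λ, sin φ).
The central angle between the endpoints is δ = arccos(p₁·p₂) ≈ 0.518 rad (29.7°).
Interpolate at f = 1/2 with slerp weights a = sin((1−f)δ)/sin δ ≈ 0.517, b = sin(fδ)/sin δ ≈ 0.517.
p = a·p₁ + b·p₂ ≈ (0.440, 0.093, 0.893); φ = arcsin(p_z) ≈ 63.27°, λ = atan2(p_y, p_x) ≈ 11.95°.

≈ (63°N, 12°E)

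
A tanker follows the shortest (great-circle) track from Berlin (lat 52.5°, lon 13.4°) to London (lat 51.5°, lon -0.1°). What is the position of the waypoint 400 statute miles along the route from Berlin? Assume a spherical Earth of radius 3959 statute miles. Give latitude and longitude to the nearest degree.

Write both endpoints as unit vectors p₁, p₂ with components (cos φ cos λ, cos φ sin λ, sin φ).
The central angle between the endpoints is δ = arccos(p₁·p₂) ≈ 0.146 rad (8.4°). The total great-circle distance is δ·R ≈ 0.146 × 3959 ≈ 578 mi, so the target fraction is f = 400/578 ≈ 0.693.
Interpolate at f ≈ 0.693 with slerp weights a = sin((1−f)δ)/sin δ ≈ 0.308, b = sin(fδ)/sin δ ≈ 0.694.
p = a·p₁ + b·p₂ ≈ (0.615, 0.043, 0.788); φ = arcsin(p_z) ≈ 51.97°, λ = atan2(p_y, p_x) ≈ 3.98°.

≈ lat 52°, lon 4°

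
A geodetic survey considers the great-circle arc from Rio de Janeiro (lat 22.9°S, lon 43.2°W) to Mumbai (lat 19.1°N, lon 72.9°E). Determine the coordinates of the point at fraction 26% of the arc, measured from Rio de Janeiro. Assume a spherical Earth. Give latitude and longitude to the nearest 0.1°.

≈ lat 14.7°S, lon 11.1°W

The haversine formula gives a central angle δ ≈ 2.106 rad (120.7°) between the endpoints.
Interpolate at f = 0.26 with slerp weights a = sin((1−f)δ)/sin δ ≈ 1.163, b = sin(fδ)/sin δ ≈ 0.605.
p = a·p₁ + b·p₂ ≈ (0.949, -0.186, -0.254); φ = arcsin(p_z) ≈ -14.73°, λ = atan2(p_y, p_x) ≈ -11.11°.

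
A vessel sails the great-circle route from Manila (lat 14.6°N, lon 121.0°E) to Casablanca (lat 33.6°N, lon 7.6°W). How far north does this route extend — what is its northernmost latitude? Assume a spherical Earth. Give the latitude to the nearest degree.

The great circle lies in the plane with unit normal n̂ = (p₁ × p₂)/|p₁ × p₂|.
Here n̂_z ≈ -0.676; the vertex latitude is φ_max = arccos|n̂_z| ≈ 47.5°.
Check via Clairaut: cos φ_max = |cos φ₁| · sin C = cos(14.6°)·sin(44.3°) ≈ 0.676, again giving ≈ 47.5°.

≈ 47°N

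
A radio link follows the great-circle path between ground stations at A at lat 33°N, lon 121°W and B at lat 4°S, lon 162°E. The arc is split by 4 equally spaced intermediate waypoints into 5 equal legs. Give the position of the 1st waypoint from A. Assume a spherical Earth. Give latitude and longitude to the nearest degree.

Convert each endpoint to a unit vector on the sphere (x = cos φ cos λ, y = cos φ sin λ, z = sin φ).
The central angle between the endpoints is δ = arccos(p₁·p₂) ≈ 1.420 rad (81.4°).
Interpolate at f = 1/5 with slerp weights a = sin((1−f)δ)/sin δ ≈ 0.917, b = sin(fδ)/sin δ ≈ 0.283.
p = a·p₁ + b·p₂ ≈ (-0.665, -0.572, 0.480); φ = arcsin(p_z) ≈ 28.68°, λ = atan2(p_y, p_x) ≈ -139.30°.

≈ lat 29°N, lon 139°W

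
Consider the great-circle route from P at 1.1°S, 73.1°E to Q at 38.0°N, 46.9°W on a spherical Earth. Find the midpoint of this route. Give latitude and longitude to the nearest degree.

Write both endpoints as unit vectors p₁, p₂ with components (cos φ cos λ, cos φ sin λ, sin φ).
The central angle between the endpoints is δ = arccos(p₁·p₂) ≈ 1.989 rad (113.9°).
Interpolate at f = 1/2 with slerp weights a = sin((1−f)δ)/sin δ ≈ 0.917, b = sin(fδ)/sin δ ≈ 0.917.
p = a·p₁ + b·p₂ ≈ (0.760, 0.350, 0.547); φ = arcsin(p_z) ≈ 33.17°, λ = atan2(p_y, p_x) ≈ 24.70°.

≈ 33°N, 25°E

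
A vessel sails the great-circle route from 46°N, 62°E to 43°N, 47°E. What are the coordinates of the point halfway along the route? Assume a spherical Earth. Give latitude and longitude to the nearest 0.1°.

≈ 44.7°N, 54.3°E

The haversine formula gives a central angle δ ≈ 0.194 rad (11.1°) between the endpoints.
Interpolate at f = 1/2 with slerp weights a = sin((1−f)δ)/sin δ ≈ 0.502, b = sin(fδ)/sin δ ≈ 0.502.
p = a·p₁ + b·p₂ ≈ (0.414, 0.577, 0.704); φ = arcsin(p_z) ≈ 44.75°, λ = atan2(p_y, p_x) ≈ 54.31°.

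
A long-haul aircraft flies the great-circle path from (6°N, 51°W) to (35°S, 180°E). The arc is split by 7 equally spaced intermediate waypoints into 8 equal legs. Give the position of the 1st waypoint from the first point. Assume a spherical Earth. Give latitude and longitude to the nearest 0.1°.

The haversine formula gives a central angle δ ≈ 2.181 rad (124.9°) between the endpoints.
Interpolate at f = 1/8 with slerp weights a = sin((1−f)δ)/sin δ ≈ 1.151, b = sin(fδ)/sin δ ≈ 0.328.
p = a·p₁ + b·p₂ ≈ (0.451, -0.890, -0.068); φ = arcsin(p_z) ≈ -3.90°, λ = atan2(p_y, p_x) ≈ -63.09°.

≈ (3.9°S, 63.1°W)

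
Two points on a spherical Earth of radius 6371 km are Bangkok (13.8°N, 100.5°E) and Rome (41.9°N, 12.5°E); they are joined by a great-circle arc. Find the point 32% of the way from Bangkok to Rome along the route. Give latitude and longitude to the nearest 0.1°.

Convert each endpoint to a unit vector on the sphere (x = cos φ cos λ, y = cos φ sin λ, z = sin φ).
The central angle between the endpoints is δ = arccos(p₁·p₂) ≈ 1.385 rad (79.4°).
Interpolate at f = 0.32 with slerp weights a = sin((1−f)δ)/sin δ ≈ 0.823, b = sin(fδ)/sin δ ≈ 0.436.
p = a·p₁ + b·p₂ ≈ (0.171, 0.856, 0.488); φ = arcsin(p_z) ≈ 29.19°, λ = atan2(p_y, p_x) ≈ 78.67°.

≈ 29.2°N, 78.7°E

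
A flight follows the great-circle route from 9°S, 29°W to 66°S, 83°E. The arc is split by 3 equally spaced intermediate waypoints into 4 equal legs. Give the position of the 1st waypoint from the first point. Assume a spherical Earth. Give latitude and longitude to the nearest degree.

≈ 30°S, 19°W

From cos δ = sin φ₁ sin φ₂ + cos φ₁ cos φ₂ cos Δλ, the central angle is δ ≈ 1.578 rad (90.4°).
Interpolate at f = 1/4 with slerp weights a = sin((1−f)δ)/sin δ ≈ 0.926, b = sin(fδ)/sin δ ≈ 0.384.
p = a·p₁ + b·p₂ ≈ (0.819, -0.288, -0.496); φ = arcsin(p_z) ≈ -29.74°, λ = atan2(p_y, p_x) ≈ -19.39°.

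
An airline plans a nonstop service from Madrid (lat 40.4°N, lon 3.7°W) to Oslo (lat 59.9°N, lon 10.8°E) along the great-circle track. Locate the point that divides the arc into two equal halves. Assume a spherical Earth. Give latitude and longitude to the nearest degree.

≈ lat 50°N, lon 2°E

Convert each endpoint to a unit vector on the sphere (x = cos φ cos λ, y = cos φ sin λ, z = sin φ).
The central angle between the endpoints is δ = arccos(p₁·p₂) ≈ 0.375 rad (21.5°).
Interpolate at f = 1/2 with slerp weights a = sin((1−f)δ)/sin δ ≈ 0.509, b = sin(fδ)/sin δ ≈ 0.509.
p = a·p₁ + b·p₂ ≈ (0.637, 0.023, 0.770); φ = arcsin(p_z) ≈ 50.37°, λ = atan2(p_y, p_x) ≈ 2.05°.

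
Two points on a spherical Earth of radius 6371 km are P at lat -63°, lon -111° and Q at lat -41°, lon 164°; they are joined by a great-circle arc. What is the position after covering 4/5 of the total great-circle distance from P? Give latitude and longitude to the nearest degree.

Write both endpoints as unit vectors p₁, p₂ with components (cos φ cos λ, cos φ sin λ, sin φ).
The central angle between the endpoints is δ = arccos(p₁·p₂) ≈ 0.909 rad (52.1°).
Interpolate at f = 4/5 with slerp weights a = sin((1−f)δ)/sin δ ≈ 0.229, b = sin(fδ)/sin δ ≈ 0.843.
p = a·p₁ + b·p₂ ≈ (-0.649, 0.078, -0.757); φ = arcsin(p_z) ≈ -49.21°, λ = atan2(p_y, p_x) ≈ 173.13°.

≈ lat -49°, lon 173°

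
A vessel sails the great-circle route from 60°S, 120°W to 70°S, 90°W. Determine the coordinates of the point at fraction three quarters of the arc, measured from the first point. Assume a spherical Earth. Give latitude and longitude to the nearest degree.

Write both endpoints as unit vectors p₁, p₂ with components (cos φ cos λ, cos φ sin λ, sin φ).
The central angle between the endpoints is δ = arccos(p₁·p₂) ≈ 0.277 rad (15.9°).
Interpolate at f = 3/4 with slerp weights a = sin((1−f)δ)/sin δ ≈ 0.253, b = sin(fδ)/sin δ ≈ 0.754.
p = a·p₁ + b·p₂ ≈ (-0.063, -0.368, -0.928); φ = arcsin(p_z) ≈ -68.10°, λ = atan2(p_y, p_x) ≈ -99.77°.

≈ 68°S, 100°W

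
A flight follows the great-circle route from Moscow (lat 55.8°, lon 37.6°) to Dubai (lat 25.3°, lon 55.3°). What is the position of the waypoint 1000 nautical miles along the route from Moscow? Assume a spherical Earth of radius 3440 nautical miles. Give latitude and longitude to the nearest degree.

Convert each endpoint to a unit vector on the sphere (x = cos φ cos λ, y = cos φ sin λ, z = sin φ).
The central angle between the endpoints is δ = arccos(p₁·p₂) ≈ 0.578 rad (33.1°). The total great-circle distance is δ·R ≈ 0.578 × 3440 ≈ 1988 nmi, so the target fraction is f = 1000/1988 ≈ 0.503.
Interpolate at f ≈ 0.503 with slerp weights a = sin((1−f)δ)/sin δ ≈ 0.519, b = sin(fδ)/sin δ ≈ 0.525.
p = a·p₁ + b·p₂ ≈ (0.501, 0.568, 0.653); φ = arcsin(p_z) ≈ 40.78°, λ = atan2(p_y, p_x) ≈ 48.58°.

≈ lat 41°, lon 49°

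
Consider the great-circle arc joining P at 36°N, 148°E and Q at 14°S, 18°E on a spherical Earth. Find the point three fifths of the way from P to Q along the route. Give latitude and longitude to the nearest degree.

≈ 17°N, 60°E

Write both endpoints as unit vectors p₁, p₂ with components (cos φ cos λ, cos φ sin λ, sin φ).
The central angle between the endpoints is δ = arccos(p₁·p₂) ≈ 2.274 rad (130.3°).
Interpolate at f = 3/5 with slerp weights a = sin((1−f)δ)/sin δ ≈ 1.035, b = sin(fδ)/sin δ ≈ 1.283.
p = a·p₁ + b·p₂ ≈ (0.474, 0.828, 0.298); φ = arcsin(p_z) ≈ 17.33°, λ = atan2(p_y, p_x) ≈ 60.21°.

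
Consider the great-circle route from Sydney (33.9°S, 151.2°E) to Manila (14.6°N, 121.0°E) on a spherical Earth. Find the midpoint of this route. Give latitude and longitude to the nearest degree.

≈ (10°S, 135°E)

Convert each endpoint to a unit vector on the sphere (x = cos φ cos λ, y = cos φ sin λ, z = sin φ).
The central angle between the endpoints is δ = arccos(p₁·p₂) ≈ 0.984 rad (56.4°).
Interpolate at f = 1/2 with slerp weights a = sin((1−f)δ)/sin δ ≈ 0.567, b = sin(fδ)/sin δ ≈ 0.567.
p = a·p₁ + b·p₂ ≈ (-0.695, 0.697, -0.173); φ = arcsin(p_z) ≈ -9.99°, λ = atan2(p_y, p_x) ≈ 134.92°.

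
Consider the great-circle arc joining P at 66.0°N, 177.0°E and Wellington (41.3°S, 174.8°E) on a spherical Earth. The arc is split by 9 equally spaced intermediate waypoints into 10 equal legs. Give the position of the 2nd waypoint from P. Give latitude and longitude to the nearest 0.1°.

≈ 44.5°N, 176.1°E

From cos δ = sin φ₁ sin φ₂ + cos φ₁ cos φ₂ cos Δλ, the central angle is δ ≈ 1.873 rad (107.3°).
Interpolate at f = 2/10 with slerp weights a = sin((1−f)δ)/sin δ ≈ 1.045, b = sin(fδ)/sin δ ≈ 0.383.
p = a·p₁ + b·p₂ ≈ (-0.711, 0.048, 0.701); φ = arcsin(p_z) ≈ 44.54°, λ = atan2(p_y, p_x) ≈ 176.11°.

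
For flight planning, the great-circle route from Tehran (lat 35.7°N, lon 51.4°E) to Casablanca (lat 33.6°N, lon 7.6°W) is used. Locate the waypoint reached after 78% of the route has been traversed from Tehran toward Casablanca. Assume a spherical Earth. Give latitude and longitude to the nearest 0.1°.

≈ lat 36.6°N, lon 4.7°E

The haversine formula gives a central angle δ ≈ 0.835 rad (47.8°) between the endpoints.
Interpolate at f = 0.78 with slerp weights a = sin((1−f)δ)/sin δ ≈ 0.246, b = sin(fδ)/sin δ ≈ 0.818.
p = a·p₁ + b·p₂ ≈ (0.800, 0.066, 0.596); φ = arcsin(p_z) ≈ 36.61°, λ = atan2(p_y, p_x) ≈ 4.74°.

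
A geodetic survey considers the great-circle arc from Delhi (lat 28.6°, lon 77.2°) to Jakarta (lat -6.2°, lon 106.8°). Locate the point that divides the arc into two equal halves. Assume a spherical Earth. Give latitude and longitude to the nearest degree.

≈ lat 12°, lon 93°

Write both endpoints as unit vectors p₁, p₂ with components (cos φ cos λ, cos φ sin λ, sin φ).
The central angle between the endpoints is δ = arccos(p₁·p₂) ≈ 0.785 rad (45.0°).
Interpolate at f = 1/2 with slerp weights a = sin((1−f)δ)/sin δ ≈ 0.541, b = sin(fδ)/sin δ ≈ 0.541.
p = a·p₁ + b·p₂ ≈ (-0.050, 0.978, 0.201); φ = arcsin(p_z) ≈ 11.57°, λ = atan2(p_y, p_x) ≈ 92.94°.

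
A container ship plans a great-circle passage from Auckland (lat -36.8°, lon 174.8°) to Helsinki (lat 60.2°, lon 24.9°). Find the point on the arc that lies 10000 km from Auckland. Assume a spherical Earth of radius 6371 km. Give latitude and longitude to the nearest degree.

≈ lat 44°, lon 131°

Write both endpoints as unit vectors p₁, p₂ with components (cos φ cos λ, cos φ sin λ, sin φ).
The central angle between the endpoints is δ = arccos(p₁·p₂) ≈ 2.614 rad (149.8°). The total great-circle distance is δ·R ≈ 2.614 × 6371 ≈ 16655 km, so the target fraction is f = 10000/16655 ≈ 0.600.
Interpolate at f ≈ 0.600 with slerp weights a = sin((1−f)δ)/sin δ ≈ 1.718, b = sin(fδ)/sin δ ≈ 1.987.
p = a·p₁ + b·p₂ ≈ (-0.474, 0.540, 0.695); φ = arcsin(p_z) ≈ 44.02°, λ = atan2(p_y, p_x) ≈ 131.28°.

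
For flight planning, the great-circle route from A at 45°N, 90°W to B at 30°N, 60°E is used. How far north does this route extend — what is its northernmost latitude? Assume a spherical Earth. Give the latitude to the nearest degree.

≈ 72°N

The great circle lies in the plane with unit normal n̂ = (p₁ × p₂)/|p₁ × p₂|.
Here n̂_z ≈ +0.311; the vertex latitude is φ_max = arccos|n̂_z| ≈ 71.9°.
Check via Clairaut: cos φ_max = |cos φ₁| · sin C = cos(45.0°)·sin(26.1°) ≈ 0.311, again giving ≈ 71.9°.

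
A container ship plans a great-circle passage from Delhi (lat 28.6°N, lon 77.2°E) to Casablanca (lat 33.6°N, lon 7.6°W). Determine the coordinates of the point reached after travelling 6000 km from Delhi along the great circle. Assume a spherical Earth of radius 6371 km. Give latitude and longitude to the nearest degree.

Write both endpoints as unit vectors p₁, p₂ with components (cos φ cos λ, cos φ sin λ, sin φ).
The central angle between the endpoints is δ = arccos(p₁·p₂) ≈ 1.233 rad (70.7°). The total great-circle distance is δ·R ≈ 1.233 × 6371 ≈ 7857 km, so the target fraction is f = 6000/7857 ≈ 0.764.
Interpolate at f ≈ 0.764 with slerp weights a = sin((1−f)δ)/sin δ ≈ 0.305, b = sin(fδ)/sin δ ≈ 0.857.
p = a·p₁ + b·p₂ ≈ (0.767, 0.166, 0.620); φ = arcsin(p_z) ≈ 38.32°, λ = atan2(p_y, p_x) ≈ 12.24°.

≈ lat 38°N, lon 12°E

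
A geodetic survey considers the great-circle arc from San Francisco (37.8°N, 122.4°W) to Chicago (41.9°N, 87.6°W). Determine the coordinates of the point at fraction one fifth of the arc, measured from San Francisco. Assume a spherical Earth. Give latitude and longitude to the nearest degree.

Write both endpoints as unit vectors p₁, p₂ with components (cos φ cos λ, cos φ sin λ, sin φ).
The central angle between the endpoints is δ = arccos(p₁·p₂) ≈ 0.468 rad (26.8°).
Interpolate at f = 1/5 with slerp weights a = sin((1−f)δ)/sin δ ≈ 0.811, b = sin(fδ)/sin δ ≈ 0.207.
p = a·p₁ + b·p₂ ≈ (-0.337, -0.695, 0.635); φ = arcsin(p_z) ≈ 39.44°, λ = atan2(p_y, p_x) ≈ -115.86°.

≈ 39°N, 116°W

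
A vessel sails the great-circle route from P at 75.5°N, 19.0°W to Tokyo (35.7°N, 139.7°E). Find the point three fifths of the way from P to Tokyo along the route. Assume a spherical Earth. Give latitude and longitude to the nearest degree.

≈ 63°N, 134°E

The haversine formula gives a central angle δ ≈ 1.186 rad (67.9°) between the endpoints.
Interpolate at f = 3/5 with slerp weights a = sin((1−f)δ)/sin δ ≈ 0.493, b = sin(fδ)/sin δ ≈ 0.705.
p = a·p₁ + b·p₂ ≈ (-0.320, 0.330, 0.888); φ = arcsin(p_z) ≈ 62.65°, λ = atan2(p_y, p_x) ≈ 134.10°.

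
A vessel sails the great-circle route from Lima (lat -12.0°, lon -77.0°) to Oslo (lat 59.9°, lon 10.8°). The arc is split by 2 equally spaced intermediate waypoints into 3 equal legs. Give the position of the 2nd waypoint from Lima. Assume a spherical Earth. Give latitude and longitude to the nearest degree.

Convert each endpoint to a unit vector on the sphere (x = cos φ cos λ, y = cos φ sin λ, z = sin φ).
The central angle between the endpoints is δ = arccos(p₁·p₂) ≈ 1.733 rad (99.3°).
Interpolate at f = 2/3 with slerp weights a = sin((1−f)δ)/sin δ ≈ 0.553, b = sin(fδ)/sin δ ≈ 0.927.
p = a·p₁ + b·p₂ ≈ (0.578, -0.440, 0.687); φ = arcsin(p_z) ≈ 43.39°, λ = atan2(p_y, p_x) ≈ -37.27°.

≈ lat 43°, lon -37°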